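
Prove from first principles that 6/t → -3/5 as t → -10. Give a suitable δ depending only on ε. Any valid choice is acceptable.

Let ε > 0 be given. We seek δ > 0 such that 0 < |t + 10| < δ implies |6/t + 3/5| < ε.
|6/t + 3/5| = 6·|-10 − t|/(10·|t|) = 6|t + 10|/(10|t|).
Restrict δ ≤ 5. Then |t + 10| < 5 gives |t| > 5, so 10|t| > 50.
Then |6/t + 3/5| < 6|t + 10|/50, which is < ε when |t + 10| < (25/3)ε.
Take δ = min(5, (25/3)ε). Then 0 < |t + 10| < δ gives both |t + 10| < 5 and |t + 10| < (25/3)ε, so |6/t + 3/5| < ε.

δ = min(5, (25/3)ε)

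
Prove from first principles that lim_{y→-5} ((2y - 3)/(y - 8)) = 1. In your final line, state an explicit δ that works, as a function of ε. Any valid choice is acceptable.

δ = min(13/2, (13/2)ε)

Let ε > 0. We want δ > 0 with 0 < |y + 5| < δ ⇒ |(2y - 3)/(y - 8) − 1| < ε.
Combining over a common denominator, (2y - 3)/(y - 8) − 1 = [(2y - 3)·(-13) − (-13)·(y - 8)] / [(-13)·(y - 8)] = -13(y + 5) / ((-13)(y - 8)).
So |(2y - 3)/(y - 8) − 1| = 13|y + 5| / (13·|y − 8|).
Restrict δ ≤ 13/2. Then |y + 5| < 13/2 gives |y − 8| = |(y + 5) + (-13)| ≥ 13 − 13/2 = 13/2.
Hence |(2y - 3)/(y - 8) − 1| < 13|y + 5|/(13·(13/2)) = (2/13)|y + 5|, which is < ε once |y + 5| < (13/2)ε.
Take δ = min(13/2, (13/2)ε). Then 0 < |y + 5| < δ forces both bounds, so |(2y - 3)/(y - 8) − 1| < ε.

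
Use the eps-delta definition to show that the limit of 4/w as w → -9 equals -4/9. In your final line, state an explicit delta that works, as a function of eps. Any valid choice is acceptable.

Let eps > 0. We seek delta > 0 such that 0 < |w + 9| < delta implies |4/w + 4/9| < eps.
|4/w + 4/9| = 4·|-9 − w|/(9·|w|) = 4|w + 9|/(9|w|).
Require delta ≤ 9/2 so that |w| > 9 − 9/2 = 9/2, hence 9|w| > 81/2.
Then |4/w + 4/9| < 4|w + 9|/(81/2), which is < eps when |w + 9| < (81/8)eps.
Take delta = min(9/2, (81/8)eps). Then 0 < |w + 9| < delta gives both |w + 9| < 9/2 and |w + 9| < (81/8)eps, so |4/w + 4/9| < eps.

delta = min(9/2, (81/8)eps)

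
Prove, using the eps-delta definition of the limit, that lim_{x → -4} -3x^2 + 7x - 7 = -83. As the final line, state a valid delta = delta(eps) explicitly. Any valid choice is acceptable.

delta = min(1, eps/34)

Suppose eps > 0. We want delta > 0 such that 0 < |x + 4| < delta implies |(-3x^2 + 7x - 7) + 83| < eps.
(-3x^2 + 7x - 7) + 83 = -3x^2 + 7x + 76 = (x + 4)(-3x + 19).
So |(-3x^2 + 7x - 7) + 83| = |x + 4|·|-3x + 19|.
Assume first that |x + 4| < 1, so |x| < 5. Then |-3x + 19| ≤ 3·5 + 19 = 34.
Hence |(-3x^2 + 7x - 7) + 83| ≤ 34|x + 4| < eps provided |x + 4| < eps/34.
Choosing delta = min(1, eps/34) ensures both conditions, hence |(-3x^2 + 7x - 7) + 83| < eps.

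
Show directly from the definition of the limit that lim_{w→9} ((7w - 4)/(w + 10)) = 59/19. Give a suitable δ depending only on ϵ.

δ = min(19/2, (361/148)ϵ)

Suppose ϵ > 0. We want δ > 0 with 0 < |w − 9| < δ ⇒ |(7w - 4)/(w + 10) − (59/19)| < ϵ.
Combining over a common denominator, (7w - 4)/(w + 10) − (59/19) = [(7w - 4)·19 − 59·(w + 10)] / [19·(w + 10)] = 74(w − 9) / (19(w + 10)).
So |(7w - 4)/(w + 10) − (59/19)| = 74|w − 9| / (19·|w + 10|).
Restrict δ ≤ 19/2. Then |w − 9| < 19/2 gives |w + 10| = |(w − 9) + 19| ≥ 19 − 19/2 = 19/2.
Hence |(7w - 4)/(w + 10) − (59/19)| < 74|w − 9|/(19·(19/2)) = (148/361)|w − 9|, which is < ϵ once |w − 9| < (361/148)ϵ.
Take δ = min(19/2, (361/148)ϵ). Then 0 < |w − 9| < δ forces both bounds, so |(7w - 4)/(w + 10) − (59/19)| < ϵ.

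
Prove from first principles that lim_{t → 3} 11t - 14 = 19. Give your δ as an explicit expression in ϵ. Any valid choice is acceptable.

δ = ϵ/11

Let ϵ > 0. We need δ > 0 so that 0 < |t − 3| < δ implies |(11t - 14) − 19| < ϵ.
|(11t - 14) − 19| = |11t - 33| = 11|t − 3|.
Thus it suffices that |t − 3| < ϵ/11.
Take δ = ϵ/11. If 0 < |t − 3| < δ then |(11t - 14) − 19| = 11|t − 3| < 11·(ϵ/11) = ϵ.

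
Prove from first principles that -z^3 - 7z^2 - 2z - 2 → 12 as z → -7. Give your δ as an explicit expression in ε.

Let ε > 0 be given. We want δ > 0 such that 0 < |z + 7| < δ implies |(-z^3 - 7z^2 - 2z - 2) − 12| < ε.
(-z^3 - 7z^2 - 2z - 2) − 12 = -z^3 - 7z^2 - 2z - 14 = (z + 7)(-z^2 - 2).
So |(-z^3 - 7z^2 - 2z - 2) − 12| = |z + 7|·|-z^2 - 2|.
Require δ ≤ 1. Then |z + 7| < 1 gives |z| < 8, and by the triangle inequality |-z^2 - 2| ≤ 8^2 + 2 = 66.
Hence |(-z^3 - 7z^2 - 2z - 2) − 12| ≤ 66|z + 7| < ε provided |z + 7| < ε/66.
Take δ = min(1, ε/66). Then 0 < |z + 7| < δ gives both |z + 7| < 1 and |z + 7| < ε/66, so |(-z^3 - 7z^2 - 2z - 2) − 12| < ε.

δ = min(1, ε/66)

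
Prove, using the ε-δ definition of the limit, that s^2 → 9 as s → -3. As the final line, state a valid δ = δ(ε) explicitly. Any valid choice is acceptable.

Let ε > 0. We seek δ > 0 with 0 < |s + 3| < δ ⇒ |s^2 − 9| < ε.
Factor: s^2 − 9 = (s + 3)(s - 3), so |s^2 − 9| = |s + 3|·|s - 3|.
Impose δ ≤ 1 so that |s| < 4; then |s - 3| ≤ 7.
Hence |s^2 − 9| ≤ 7|s + 3|, which is < ε once |s + 3| < ε/7.
Take δ = min(1, ε/7). If 0 < |s + 3| < δ then both bounds hold and |s^2 − 9| ≤ 7|s + 3| < 7·(ε/7) = ε.

δ = min(1, ε/7)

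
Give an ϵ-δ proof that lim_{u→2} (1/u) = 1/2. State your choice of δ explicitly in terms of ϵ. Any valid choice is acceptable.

Let ϵ > 0 be given. We seek δ > 0 such that 0 < |u − 2| < δ implies |1/u − (1/2)| < ϵ.
|1/u − (1/2)| = |2 − u|/(2·|u|) = |u − 2|/(2|u|).
Require δ ≤ 1 so that |u| > 2 − 1 = 1, hence 2|u| > 2.
Then |1/u − (1/2)| < |u − 2|/2, which is < ϵ when |u − 2| < 2ϵ.
Take δ = min(1, 2ϵ). Then 0 < |u − 2| < δ gives both |u − 2| < 1 and |u − 2| < 2ϵ, so |1/u − (1/2)| < ϵ.

δ = min(1, 2ϵ)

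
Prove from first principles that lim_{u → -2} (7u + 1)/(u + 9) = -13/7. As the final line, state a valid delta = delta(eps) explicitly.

delta = min(7/2, (49/124)eps)

Let eps > 0 be given. We want delta > 0 with 0 < |u + 2| < delta ⇒ |(7u + 1)/(u + 9) + 13/7| < eps.
Combining over a common denominator, (7u + 1)/(u + 9) + 13/7 = [(7u + 1)·7 − (-13)·(u + 9)] / [7·(u + 9)] = 62(u + 2) / (7(u + 9)).
So |(7u + 1)/(u + 9) + 13/7| = 62|u + 2| / (7·|u + 9|).
Restrict delta ≤ 7/2. Then |u + 2| < 7/2 gives |u + 9| = |(u + 2) + 7| ≥ 7 − 7/2 = 7/2.
Hence |(7u + 1)/(u + 9) + 13/7| < 62|u + 2|/(7·(7/2)) = (124/49)|u + 2|, which is < eps once |u + 2| < (49/124)eps.
Take delta = min(7/2, (49/124)eps). Then 0 < |u + 2| < delta forces both bounds, so |(7u + 1)/(u + 9) + 13/7| < eps.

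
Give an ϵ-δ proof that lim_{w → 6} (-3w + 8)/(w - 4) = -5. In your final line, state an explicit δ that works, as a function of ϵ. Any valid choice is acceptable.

Fix ϵ > 0. We want δ > 0 with 0 < |w − 6| < δ ⇒ |(-3w + 8)/(w - 4) + 5| < ϵ.
Combining over a common denominator, (-3w + 8)/(w - 4) + 5 = [(-3w + 8)·2 − (-10)·(w - 4)] / [2·(w - 4)] = 4(w − 6) / (2(w - 4)).
So |(-3w + 8)/(w - 4) + 5| = 4|w − 6| / (2·|w − 4|).
Require δ ≤ 1, so |w − 4| ≥ |2| − |w − 6| > 2 − 1 = 1.
Hence |(-3w + 8)/(w - 4) + 5| < 4|w − 6|/(2·1) = 2|w − 6|, which is < ϵ once |w − 6| < (1/2)ϵ.
Take δ = min(1, (1/2)ϵ). Then 0 < |w − 6| < δ forces both bounds, so |(-3w + 8)/(w - 4) + 5| < ϵ.

δ = min(1, (1/2)ϵ)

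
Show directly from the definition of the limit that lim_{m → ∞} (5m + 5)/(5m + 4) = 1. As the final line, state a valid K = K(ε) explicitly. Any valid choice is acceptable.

Suppose ε > 0. For m ≥ 1, |(5m + 5)/(5m + 4) − 1| = |5|/(5(5m + 4)) = 5/(5(5m + 4)).
Since 5m + 4 ≥ 5m for m ≥ 1, this is ≤ 5/(5·5m) = (1/5)/m.
So |(5m + 5)/(5m + 4) − 1| < ε whenever m > (1/5)/ε.
Take K = (1/5)/ε. If m > K then |(5m + 5)/(5m + 4) − 1| ≤ (1/5)/m < ε.

K = (1/5)/ε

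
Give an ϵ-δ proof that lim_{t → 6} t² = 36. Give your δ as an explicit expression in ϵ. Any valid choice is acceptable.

Let ϵ > 0. We seek δ > 0 with 0 < |t − 6| < δ ⇒ |t² − 36| < ϵ.
Factor: t² − 36 = (t − 6)(t + 6), so |t² − 36| = |t − 6|·|t + 6|.
Impose δ ≤ 1 so that |t| < 7; then |t + 6| ≤ 13.
Hence |t² − 36| ≤ 13|t − 6|, which is < ϵ once |t − 6| < ϵ/13.
Take δ = min(1, ϵ/13). If 0 < |t − 6| < δ then both bounds hold and |t² − 36| ≤ 13|t − 6| < 13·(ϵ/13) = ϵ.

δ = min(1, ϵ/13)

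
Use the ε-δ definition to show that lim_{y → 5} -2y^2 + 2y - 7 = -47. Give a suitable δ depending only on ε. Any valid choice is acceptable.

Fix ε > 0. We want δ > 0 such that 0 < |y − 5| < δ implies |(-2y^2 + 2y - 7) + 47| < ε.
(-2y^2 + 2y - 7) + 47 = -2y^2 + 2y + 40 = (y − 5)(-2y - 8).
So |(-2y^2 + 2y - 7) + 47| = |y − 5|·|-2y - 8|.
Require δ ≤ 1. Then |y − 5| < 1 gives |y| < 6, and by the triangle inequality |-2y - 8| ≤ 2·6 + 8 = 20.
Hence |(-2y^2 + 2y - 7) + 47| ≤ 20|y − 5| < ε provided |y − 5| < ε/20.
Choosing δ = min(1, ε/20) ensures both conditions, hence |(-2y^2 + 2y - 7) + 47| < ε.

δ = min(1, ε/20)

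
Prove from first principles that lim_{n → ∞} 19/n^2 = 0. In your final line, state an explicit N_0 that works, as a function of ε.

Let ε > 0. For n ≥ 1, |19/n^2 − 0| = 19/n^2.
19/n^2 < ε ⇔ n^2 > 19/ε ⇔ n > (19/ε)^{1/2}.
Take N_0 = (19/ε)^{1/2}. Then n > N_0 implies 19/n^2 < ε.

N_0 = (19/ε)^{1/2}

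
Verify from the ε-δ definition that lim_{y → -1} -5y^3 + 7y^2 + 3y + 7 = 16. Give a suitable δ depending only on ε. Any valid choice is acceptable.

Let ε > 0 be given. We want δ > 0 such that 0 < |y + 1| < δ implies |(-5y^3 + 7y^2 + 3y + 7) − 16| < ε.
(-5y^3 + 7y^2 + 3y + 7) − 16 = -5y^3 + 7y^2 + 3y - 9 = (y + 1)(-5y^2 + 12y - 9).
So |(-5y^3 + 7y^2 + 3y + 7) − 16| = |y + 1|·|-5y^2 + 12y - 9|.
Require δ ≤ 2. Then |y + 1| < 2 gives |y| < 3, and by the triangle inequality |-5y^2 + 12y - 9| ≤ 5·3^2 + 12·3 + 9 = 90.
Hence |(-5y^3 + 7y^2 + 3y + 7) − 16| ≤ 90|y + 1| < ε provided |y + 1| < ε/90.
Choosing δ = min(2, ε/90) ensures both conditions, hence |(-5y^3 + 7y^2 + 3y + 7) − 16| < ε.

δ = min(2, ε/90)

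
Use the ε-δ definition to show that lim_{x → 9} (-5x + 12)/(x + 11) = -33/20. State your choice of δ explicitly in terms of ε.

δ = min(10, (200/67)ε)

Fix ε > 0. We want δ > 0 with 0 < |x − 9| < δ ⇒ |(-5x + 12)/(x + 11) + 33/20| < ε.
Combining over a common denominator, (-5x + 12)/(x + 11) + 33/20 = [(-5x + 12)·20 − (-33)·(x + 11)] / [20·(x + 11)] = -67(x − 9) / (20(x + 11)).
So |(-5x + 12)/(x + 11) + 33/20| = 67|x − 9| / (20·|x + 11|).
Require δ ≤ 10, so |x + 11| ≥ |20| − |x − 9| > 20 − 10 = 10.
Hence |(-5x + 12)/(x + 11) + 33/20| < 67|x − 9|/(20·10) = (67/200)|x − 9|, which is < ε once |x − 9| < (200/67)ε.
Take δ = min(10, (200/67)ε). Then 0 < |x − 9| < δ forces both bounds, so |(-5x + 12)/(x + 11) + 33/20| < ε.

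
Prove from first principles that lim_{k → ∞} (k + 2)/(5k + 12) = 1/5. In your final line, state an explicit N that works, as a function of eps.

N = (2/25)/eps

Suppose eps > 0. For k ≥ 1, |(k + 2)/(5k + 12) − (1/5)| = |-2|/(5(5k + 12)) = 2/(5(5k + 12)).
Since 5k + 12 ≥ 5k for k ≥ 1, this is ≤ 2/(5·5k) = (2/25)/k.
So |(k + 2)/(5k + 12) − (1/5)| < eps whenever k > (2/25)/eps.
Take N = (2/25)/eps. If k > N then |(k + 2)/(5k + 12) − (1/5)| ≤ (2/25)/k < eps.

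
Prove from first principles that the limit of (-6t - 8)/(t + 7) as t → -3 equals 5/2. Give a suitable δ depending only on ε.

δ = min(2, (4/17)ε)

Suppose ε > 0. We want δ > 0 with 0 < |t + 3| < δ ⇒ |(-6t - 8)/(t + 7) − (5/2)| < ε.
Combining over a common denominator, (-6t - 8)/(t + 7) − (5/2) = [(-6t - 8)·4 − 10·(t + 7)] / [4·(t + 7)] = -34(t + 3) / (4(t + 7)).
So |(-6t - 8)/(t + 7) − (5/2)| = 34|t + 3| / (4·|t + 7|).
Restrict δ ≤ 2. Then |t + 3| < 2 gives |t + 7| = |(t + 3) + 4| ≥ 4 − 2 = 2.
Hence |(-6t - 8)/(t + 7) − (5/2)| < 34|t + 3|/(4·2) = (17/4)|t + 3|, which is < ε once |t + 3| < (4/17)ε.
Take δ = min(2, (4/17)ε). Then 0 < |t + 3| < δ forces both bounds, so |(-6t - 8)/(t + 7) − (5/2)| < ε.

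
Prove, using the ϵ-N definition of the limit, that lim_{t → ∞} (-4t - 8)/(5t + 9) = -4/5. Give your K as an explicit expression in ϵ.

Fix ϵ > 0. We seek K > 0 such that t > K implies |(-4t - 8)/(5t + 9) + 4/5| < ϵ.
(-4t - 8)/(5t + 9) + 4/5 = (5(-4t - 8) − (-4)(5t + 9)) / (5(5t + 9)) = -4/(5(5t + 9)).
For t > 0 we have 5t + 9 > 5t, so |(-4t - 8)/(5t + 9) + 4/5| = 4/(5(5t + 9)) < 4/(5·5t) = (4/25)/t.
Thus |(-4t - 8)/(5t + 9) + 4/5| < ϵ whenever t > (4/25)/ϵ.
Take K = (4/25)/ϵ. If t > K then |(-4t - 8)/(5t + 9) + 4/5| < (4/25)/t < ϵ.

K = (4/25)/ϵ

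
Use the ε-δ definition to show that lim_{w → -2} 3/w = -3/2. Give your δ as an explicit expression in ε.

Let ε > 0 be given. We seek δ > 0 such that 0 < |w + 2| < δ implies |3/w + 3/2| < ε.
|3/w + 3/2| = 3·|-2 − w|/(2·|w|) = 3|w + 2|/(2|w|).
Require δ ≤ 1 so that |w| > 2 − 1 = 1, hence 2|w| > 2.
Then |3/w + 3/2| < 3|w + 2|/2, which is < ε when |w + 2| < (2/3)ε.
Take δ = min(1, (2/3)ε). Then 0 < |w + 2| < δ gives both |w + 2| < 1 and |w + 2| < (2/3)ε, so |3/w + 3/2| < ε.

δ = min(1, (2/3)ε)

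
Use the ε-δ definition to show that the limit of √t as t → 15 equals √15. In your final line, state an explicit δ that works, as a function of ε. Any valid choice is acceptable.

Suppose ε > 0. We want δ > 0 such that 0 < |t − 15| < δ implies |√t − √15| < ε.
Multiplying by the conjugate, |√t − √15| = |t − 15|/(√t + √15).
Restrict δ ≤ 15 so that |t − 15| < 15 forces t > 0, and then √t + √15 > √15.
Hence |√t − √15| < |t − 15|/√15, which is < ε once |t − 15| < √15·ε.
Take δ = min(15, √15·ε). If 0 < |t − 15| < δ then t > 0 and |√t − √15| < |t − 15|/√15 < ε.

δ = min(15, √15·ε)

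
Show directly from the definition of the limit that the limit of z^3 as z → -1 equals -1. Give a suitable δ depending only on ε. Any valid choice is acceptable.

δ = min(2, ε/13)

Fix ε > 0. We seek δ > 0 with 0 < |z + 1| < δ ⇒ |z^3 + 1| < ε.
Factor: z^3 + 1 = (z + 1)(z^2 - z + 1), so |z^3 + 1| = |z + 1|·|z^2 - z + 1|.
Restrict δ ≤ 2. Then |z + 1| < 2 gives |z| < 3, so by the triangle inequality |z^2 - z + 1| ≤ 3^2 + 3 + 1 = 13.
Hence |z^3 + 1| ≤ 13|z + 1|, which is < ε once |z + 1| < ε/13.
Take δ = min(2, ε/13). If 0 < |z + 1| < δ then both bounds hold and |z^3 + 1| ≤ 13|z + 1| < 13·(ε/13) = ε.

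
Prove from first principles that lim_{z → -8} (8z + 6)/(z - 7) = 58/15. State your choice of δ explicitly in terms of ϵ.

Suppose ϵ > 0. We want δ > 0 with 0 < |z + 8| < δ ⇒ |(8z + 6)/(z - 7) − (58/15)| < ϵ.
Combining over a common denominator, (8z + 6)/(z - 7) − (58/15) = [(8z + 6)·(-15) − (-58)·(z - 7)] / [(-15)·(z - 7)] = -62(z + 8) / ((-15)(z - 7)).
So |(8z + 6)/(z - 7) − (58/15)| = 62|z + 8| / (15·|z − 7|).
Restrict δ ≤ 15/2. Then |z + 8| < 15/2 gives |z − 7| = |(z + 8) + (-15)| ≥ 15 − 15/2 = 15/2.
Hence |(8z + 6)/(z - 7) − (58/15)| < 62|z + 8|/(15·(15/2)) = (124/225)|z + 8|, which is < ϵ once |z + 8| < (225/124)ϵ.
Take δ = min(15/2, (225/124)ϵ). Then 0 < |z + 8| < δ forces both bounds, so |(8z + 6)/(z - 7) − (58/15)| < ϵ.

δ = min(15/2, (225/124)ϵ)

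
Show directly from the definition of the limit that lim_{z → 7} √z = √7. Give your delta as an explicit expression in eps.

Fix eps > 0. We want delta > 0 such that 0 < |z − 7| < delta implies |√z − √7| < eps.
Rationalise: √z − √7 = (z − 7)/(√z + √7), so |√z − √7| = |z − 7|/(√z + √7).
Restrict delta ≤ 7 so that |z − 7| < 7 forces z > 0, and then √z + √7 > √7.
Hence |√z − √7| < |z − 7|/√7, which is < eps once |z − 7| < √7·eps.
Take delta = min(7, √7·eps). If 0 < |z − 7| < delta then z > 0 and |√z − √7| < |z − 7|/√7 < eps.

delta = min(7, √7·eps)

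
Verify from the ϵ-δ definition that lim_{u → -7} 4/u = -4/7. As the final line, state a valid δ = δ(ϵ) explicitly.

δ = min(7/2, (49/8)ϵ)

Fix ϵ > 0. We seek δ > 0 such that 0 < |u + 7| < δ implies |4/u + 4/7| < ϵ.
|4/u + 4/7| = 4·|-7 − u|/(7·|u|) = 4|u + 7|/(7|u|).
Restrict δ ≤ 7/2. Then |u + 7| < 7/2 gives |u| > 7/2, so 7|u| > 49/2.
Then |4/u + 4/7| < 4|u + 7|/(49/2), which is < ϵ when |u + 7| < (49/8)ϵ.
Take δ = min(7/2, (49/8)ϵ). Then 0 < |u + 7| < δ gives both |u + 7| < 7/2 and |u + 7| < (49/8)ϵ, so |4/u + 4/7| < ϵ.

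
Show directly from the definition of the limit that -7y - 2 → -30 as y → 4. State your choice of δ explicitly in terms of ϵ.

Let ϵ > 0. We need δ > 0 so that 0 < |y − 4| < δ implies |(-7y - 2) + 30| < ϵ.
Since (-7y - 2) + 30 = -7(y − 4), we have |(-7y - 2) + 30| = 7|y − 4|.
Thus it suffices that |y − 4| < ϵ/7.
Take δ = ϵ/7. If 0 < |y − 4| < δ then |(-7y - 2) + 30| = 7|y − 4| < 7·(ϵ/7) = ϵ.

δ = ϵ/7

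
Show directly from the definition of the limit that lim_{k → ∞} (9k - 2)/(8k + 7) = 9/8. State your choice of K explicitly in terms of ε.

Let ε > 0 be given. For k ≥ 1, |(9k - 2)/(8k + 7) − (9/8)| = |-79|/(8(8k + 7)) = 79/(8(8k + 7)).
Since 8k + 7 ≥ 8k for k ≥ 1, this is ≤ 79/(8·8k) = (79/64)/k.
So |(9k - 2)/(8k + 7) − (9/8)| < ε whenever k > (79/64)/ε.
Take K = (79/64)/ε. If k > K then |(9k - 2)/(8k + 7) − (9/8)| ≤ (79/64)/k < ε.

K = (79/64)/ε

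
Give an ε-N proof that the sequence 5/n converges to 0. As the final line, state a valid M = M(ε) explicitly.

M = 5/ε

Fix ε > 0. For n ≥ 1, |5/n − 0| = 5/(n) ≤ 5/n.
We need 5/n < ε, i.e. n > 5/ε.
Take M = 5/ε. If n > M then |5/n| ≤ 5/n < ε.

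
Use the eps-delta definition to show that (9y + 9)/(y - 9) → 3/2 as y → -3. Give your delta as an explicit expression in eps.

delta = min(6, (4/5)eps)

Suppose eps > 0. We want delta > 0 with 0 < |y + 3| < delta ⇒ |(9y + 9)/(y - 9) − (3/2)| < eps.
Combining over a common denominator, (9y + 9)/(y - 9) − (3/2) = [(9y + 9)·(-12) − (-18)·(y - 9)] / [(-12)·(y - 9)] = -90(y + 3) / ((-12)(y - 9)).
So |(9y + 9)/(y - 9) − (3/2)| = 90|y + 3| / (12·|y − 9|).
Restrict delta ≤ 6. Then |y + 3| < 6 gives |y − 9| = |(y + 3) + (-12)| ≥ 12 − 6 = 6.
Hence |(9y + 9)/(y - 9) − (3/2)| < 90|y + 3|/(12·6) = (5/4)|y + 3|, which is < eps once |y + 3| < (4/5)eps.
Take delta = min(6, (4/5)eps). Then 0 < |y + 3| < delta forces both bounds, so |(9y + 9)/(y - 9) − (3/2)| < eps.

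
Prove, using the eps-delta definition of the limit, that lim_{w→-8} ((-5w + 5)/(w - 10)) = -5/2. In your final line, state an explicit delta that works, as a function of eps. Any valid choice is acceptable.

Suppose eps > 0. We want delta > 0 with 0 < |w + 8| < delta ⇒ |(-5w + 5)/(w - 10) + 5/2| < eps.
Combining over a common denominator, (-5w + 5)/(w - 10) + 5/2 = [(-5w + 5)·(-18) − 45·(w - 10)] / [(-18)·(w - 10)] = 45(w + 8) / ((-18)(w - 10)).
So |(-5w + 5)/(w - 10) + 5/2| = 45|w + 8| / (18·|w − 10|).
Restrict delta ≤ 9. Then |w + 8| < 9 gives |w − 10| = |(w + 8) + (-18)| ≥ 18 − 9 = 9.
Hence |(-5w + 5)/(w - 10) + 5/2| < 45|w + 8|/(18·9) = (5/18)|w + 8|, which is < eps once |w + 8| < (18/5)eps.
Take delta = min(9, (18/5)eps). Then 0 < |w + 8| < delta forces both bounds, so |(-5w + 5)/(w - 10) + 5/2| < eps.

delta = min(9, (18/5)eps)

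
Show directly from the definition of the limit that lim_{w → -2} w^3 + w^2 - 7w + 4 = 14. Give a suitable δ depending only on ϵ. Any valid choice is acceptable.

δ = min(1, ϵ/17)

Suppose ϵ > 0. We want δ > 0 such that 0 < |w + 2| < δ implies |(w^3 + w^2 - 7w + 4) − 14| < ϵ.
(w^3 + w^2 - 7w + 4) − 14 = w^3 + w^2 - 7w - 10 = (w + 2)(w^2 - w - 5).
So |(w^3 + w^2 - 7w + 4) − 14| = |w + 2|·|w^2 - w - 5|.
Require δ ≤ 1. Then |w + 2| < 1 gives |w| < 3, and by the triangle inequality |w^2 - w - 5| ≤ 3^2 + 3 + 5 = 17.
Hence |(w^3 + w^2 - 7w + 4) − 14| ≤ 17|w + 2| < ϵ provided |w + 2| < ϵ/17.
Choosing δ = min(1, ϵ/17) ensures both conditions, hence |(w^3 + w^2 - 7w + 4) − 14| < ϵ.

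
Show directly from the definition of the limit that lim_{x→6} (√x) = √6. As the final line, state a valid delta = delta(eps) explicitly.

delta = min(6, √6·eps)

Let eps > 0 be given. We want delta > 0 such that 0 < |x − 6| < delta implies |√x − √6| < eps.
Rationalise: √x − √6 = (x − 6)/(√x + √6), so |√x − √6| = |x − 6|/(√x + √6).
Restrict delta ≤ 6 so that |x − 6| < 6 forces x > 0, and then √x + √6 > √6.
Hence |√x − √6| < |x − 6|/√6, which is < eps once |x − 6| < √6·eps.
Take delta = min(6, √6·eps). If 0 < |x − 6| < delta then x > 0 and |√x − √6| < |x − 6|/√6 < eps.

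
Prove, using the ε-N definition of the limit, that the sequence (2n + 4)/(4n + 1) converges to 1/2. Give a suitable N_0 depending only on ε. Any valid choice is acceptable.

N_0 = (7/8)/ε

Let ε > 0. For n ≥ 1, |(2n + 4)/(4n + 1) − (1/2)| = |14|/(4(4n + 1)) = 14/(4(4n + 1)).
Since 4n + 1 ≥ 4n for n ≥ 1, this is ≤ 14/(4·4n) = (7/8)/n.
So |(2n + 4)/(4n + 1) − (1/2)| < ε whenever n > (7/8)/ε.
Take N_0 = (7/8)/ε. If n > N_0 then |(2n + 4)/(4n + 1) − (1/2)| ≤ (7/8)/n < ε.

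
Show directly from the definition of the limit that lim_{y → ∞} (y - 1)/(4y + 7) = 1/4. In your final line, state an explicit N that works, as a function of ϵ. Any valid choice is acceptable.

Let ϵ > 0. We seek N > 0 such that y > N implies |(y - 1)/(4y + 7) − (1/4)| < ϵ.
(y - 1)/(4y + 7) − (1/4) = (4(y - 1) − (4y + 7)) / (4(4y + 7)) = -11/(4(4y + 7)).
For y > 0 we have 4y + 7 > 4y, so |(y - 1)/(4y + 7) − (1/4)| = 11/(4(4y + 7)) < 11/(4·4y) = (11/16)/y.
Thus |(y - 1)/(4y + 7) − (1/4)| < ϵ whenever y > (11/16)/ϵ.
Take N = (11/16)/ϵ. If y > N then |(y - 1)/(4y + 7) − (1/4)| < (11/16)/y < ϵ.

N = (11/16)/ϵ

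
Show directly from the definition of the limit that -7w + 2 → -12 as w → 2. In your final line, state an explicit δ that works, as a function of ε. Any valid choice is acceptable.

Let ε > 0. We need δ > 0 so that 0 < |w − 2| < δ implies |(-7w + 2) + 12| < ε.
Since (-7w + 2) + 12 = -7(w − 2), we have |(-7w + 2) + 12| = 7|w − 2|.
So 7|w − 2| < ε exactly when |w − 2| < ε/7.
Choosing δ = ε/7 gives |(-7w + 2) + 12| = 7|w − 2| < ε whenever |w − 2| < δ.

δ = ε/7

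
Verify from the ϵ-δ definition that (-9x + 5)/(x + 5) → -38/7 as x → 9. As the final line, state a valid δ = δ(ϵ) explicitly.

δ = min(7, (49/25)ϵ)

Suppose ϵ > 0. We want δ > 0 with 0 < |x − 9| < δ ⇒ |(-9x + 5)/(x + 5) + 38/7| < ϵ.
Combining over a common denominator, (-9x + 5)/(x + 5) + 38/7 = [(-9x + 5)·14 − (-76)·(x + 5)] / [14·(x + 5)] = -50(x − 9) / (14(x + 5)).
So |(-9x + 5)/(x + 5) + 38/7| = 50|x − 9| / (14·|x + 5|).
Restrict δ ≤ 7. Then |x − 9| < 7 gives |x + 5| = |(x − 9) + 14| ≥ 14 − 7 = 7.
Hence |(-9x + 5)/(x + 5) + 38/7| < 50|x − 9|/(14·7) = (25/49)|x − 9|, which is < ϵ once |x − 9| < (49/25)ϵ.
Take δ = min(7, (49/25)ϵ). Then 0 < |x − 9| < δ forces both bounds, so |(-9x + 5)/(x + 5) + 38/7| < ϵ.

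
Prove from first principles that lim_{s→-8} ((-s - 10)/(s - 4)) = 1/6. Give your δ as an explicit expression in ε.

Suppose ε > 0. We want δ > 0 with 0 < |s + 8| < δ ⇒ |(-s - 10)/(s - 4) − (1/6)| < ε.
Combining over a common denominator, (-s - 10)/(s - 4) − (1/6) = [(-s - 10)·(-12) − (-2)·(s - 4)] / [(-12)·(s - 4)] = 14(s + 8) / ((-12)(s - 4)).
So |(-s - 10)/(s - 4) − (1/6)| = 14|s + 8| / (12·|s − 4|).
Require δ ≤ 6, so |s − 4| ≥ |-12| − |s + 8| > 12 − 6 = 6.
Hence |(-s - 10)/(s - 4) − (1/6)| < 14|s + 8|/(12·6) = (7/36)|s + 8|, which is < ε once |s + 8| < (36/7)ε.
Take δ = min(6, (36/7)ε). Then 0 < |s + 8| < δ forces both bounds, so |(-s - 10)/(s - 4) − (1/6)| < ε.

δ = min(6, (36/7)ε)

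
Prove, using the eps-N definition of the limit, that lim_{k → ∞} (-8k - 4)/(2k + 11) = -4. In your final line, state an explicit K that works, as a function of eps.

K = 20/eps

Fix eps > 0. For k ≥ 1, |(-8k - 4)/(2k + 11) + 4| = |80|/(2(2k + 11)) = 80/(2(2k + 11)).
Since 2k + 11 ≥ 2k for k ≥ 1, this is ≤ 80/(2·2k) = 20/k.
So |(-8k - 4)/(2k + 11) + 4| < eps whenever k > 20/eps.
Take K = 20/eps. If k > K then |(-8k - 4)/(2k + 11) + 4| ≤ 20/k < eps.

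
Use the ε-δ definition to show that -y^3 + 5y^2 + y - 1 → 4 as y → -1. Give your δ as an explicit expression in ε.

δ = min(2, ε/32)

Suppose ε > 0. We want δ > 0 such that 0 < |y + 1| < δ implies |(-y^3 + 5y^2 + y - 1) − 4| < ε.
(-y^3 + 5y^2 + y - 1) − 4 = -y^3 + 5y^2 + y - 5 = (y + 1)(-y^2 + 6y - 5).
So |(-y^3 + 5y^2 + y - 1) − 4| = |y + 1|·|-y^2 + 6y - 5|.
Require δ ≤ 2. Then |y + 1| < 2 gives |y| < 3, and by the triangle inequality |-y^2 + 6y - 5| ≤ 3^2 + 6·3 + 5 = 32.
Hence |(-y^3 + 5y^2 + y - 1) − 4| ≤ 32|y + 1| < ε provided |y + 1| < ε/32.
Choosing δ = min(2, ε/32) ensures both conditions, hence |(-y^3 + 5y^2 + y - 1) − 4| < ε.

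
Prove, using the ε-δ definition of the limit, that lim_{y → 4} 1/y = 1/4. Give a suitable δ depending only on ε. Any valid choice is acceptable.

Let ε > 0. We seek δ > 0 such that 0 < |y − 4| < δ implies |1/y − (1/4)| < ε.
|1/y − (1/4)| = |4 − y|/(4·|y|) = |y − 4|/(4|y|).
Require δ ≤ 2 so that |y| > 4 − 2 = 2, hence 4|y| > 8.
Then |1/y − (1/4)| < |y − 4|/8, which is < ε when |y − 4| < 8ε.
Take δ = min(2, 8ε). Then 0 < |y − 4| < δ gives both |y − 4| < 2 and |y − 4| < 8ε, so |1/y − (1/4)| < ε.

δ = min(2, 8ε)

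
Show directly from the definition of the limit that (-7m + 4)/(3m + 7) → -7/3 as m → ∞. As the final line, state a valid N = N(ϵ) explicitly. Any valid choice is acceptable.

N = (61/9)/ϵ

Let ϵ > 0. For m ≥ 1, |(-7m + 4)/(3m + 7) + 7/3| = |61|/(3(3m + 7)) = 61/(3(3m + 7)).
Since 3m + 7 ≥ 3m for m ≥ 1, this is ≤ 61/(3·3m) = (61/9)/m.
So |(-7m + 4)/(3m + 7) + 7/3| < ϵ whenever m > (61/9)/ϵ.
Take N = (61/9)/ϵ. If m > N then |(-7m + 4)/(3m + 7) + 7/3| ≤ (61/9)/m < ϵ.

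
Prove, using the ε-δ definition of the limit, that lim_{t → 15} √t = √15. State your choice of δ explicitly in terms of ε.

δ = min(15, √15·ε)

Suppose ε > 0. We want δ > 0 such that 0 < |t − 15| < δ implies |√t − √15| < ε.
Multiplying by the conjugate, |√t − √15| = |t − 15|/(√t + √15).
Restrict δ ≤ 15 so that |t − 15| < 15 forces t > 0, and then √t + √15 > √15.
Hence |√t − √15| < |t − 15|/√15, which is < ε once |t − 15| < √15·ε.
Take δ = min(15, √15·ε). If 0 < |t − 15| < δ then t > 0 and |√t − √15| < |t − 15|/√15 < ε.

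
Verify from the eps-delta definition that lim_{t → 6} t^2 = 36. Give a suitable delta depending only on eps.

delta = min(2, eps/14)

Let eps > 0 be given. We seek delta > 0 with 0 < |t − 6| < delta ⇒ |t^2 − 36| < eps.
Factor: t^2 − 36 = (t − 6)(t + 6), so |t^2 − 36| = |t − 6|·|t + 6|.
Impose delta ≤ 2 so that |t| < 8; then |t + 6| ≤ 14.
Hence |t^2 − 36| ≤ 14|t − 6|, which is < eps once |t − 6| < eps/14.
Take delta = min(2, eps/14). If 0 < |t − 6| < delta then both bounds hold and |t^2 − 36| ≤ 14|t − 6| < 14·(eps/14) = eps.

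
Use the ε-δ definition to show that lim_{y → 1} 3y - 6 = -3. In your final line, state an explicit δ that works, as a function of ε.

Let ε > 0 be given. We need δ > 0 so that 0 < |y − 1| < δ implies |(3y - 6) + 3| < ε.
|(3y - 6) + 3| = |3y - 3| = 3|y − 1|.
So 3|y − 1| < ε exactly when |y − 1| < ε/3.
Take δ = ε/3. If 0 < |y − 1| < δ then |(3y - 6) + 3| = 3|y − 1| < 3·(ε/3) = ε.

δ = ε/3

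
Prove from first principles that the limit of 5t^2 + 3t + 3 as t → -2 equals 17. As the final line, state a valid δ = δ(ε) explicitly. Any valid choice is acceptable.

Suppose ε > 0. We want δ > 0 such that 0 < |t + 2| < δ implies |(5t^2 + 3t + 3) − 17| < ε.
(5t^2 + 3t + 3) − 17 = 5t^2 + 3t - 14 = (t + 2)(5t - 7).
So |(5t^2 + 3t + 3) − 17| = |t + 2|·|5t - 7|.
Require δ ≤ 1. Then |t + 2| < 1 gives |t| < 3, and by the triangle inequality |5t - 7| ≤ 5·3 + 7 = 22.
Hence |(5t^2 + 3t + 3) − 17| ≤ 22|t + 2| < ε provided |t + 2| < ε/22.
Take δ = min(1, ε/22). Then 0 < |t + 2| < δ gives both |t + 2| < 1 and |t + 2| < ε/22, so |(5t^2 + 3t + 3) − 17| < ε.

δ = min(1, ε/22)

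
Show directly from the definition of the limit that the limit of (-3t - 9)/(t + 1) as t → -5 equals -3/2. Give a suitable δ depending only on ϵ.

Let ϵ > 0 be given. We want δ > 0 with 0 < |t + 5| < δ ⇒ |(-3t - 9)/(t + 1) + 3/2| < ϵ.
Combining over a common denominator, (-3t - 9)/(t + 1) + 3/2 = [(-3t - 9)·(-4) − 6·(t + 1)] / [(-4)·(t + 1)] = 6(t + 5) / ((-4)(t + 1)).
So |(-3t - 9)/(t + 1) + 3/2| = 6|t + 5| / (4·|t + 1|).
Restrict δ ≤ 2. Then |t + 5| < 2 gives |t + 1| = |(t + 5) + (-4)| ≥ 4 − 2 = 2.
Hence |(-3t - 9)/(t + 1) + 3/2| < 6|t + 5|/(4·2) = (3/4)|t + 5|, which is < ϵ once |t + 5| < (4/3)ϵ.
Take δ = min(2, (4/3)ϵ). Then 0 < |t + 5| < δ forces both bounds, so |(-3t - 9)/(t + 1) + 3/2| < ϵ.

δ = min(2, (4/3)ϵ)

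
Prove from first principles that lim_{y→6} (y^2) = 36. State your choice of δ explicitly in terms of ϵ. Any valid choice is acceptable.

Let ϵ > 0. We seek δ > 0 with 0 < |y − 6| < δ ⇒ |y^2 − 36| < ϵ.
Factor: y^2 − 36 = (y − 6)(y + 6), so |y^2 − 36| = |y − 6|·|y + 6|.
Restrict δ ≤ 2. Then |y − 6| < 2 gives |y| < 8, so by the triangle inequality |y + 6| ≤ 8 + 6 = 14.
Hence |y^2 − 36| ≤ 14|y − 6|, which is < ϵ once |y − 6| < ϵ/14.
Take δ = min(2, ϵ/14). If 0 < |y − 6| < δ then both bounds hold and |y^2 − 36| ≤ 14|y − 6| < 14·(ϵ/14) = ϵ.

δ = min(2, ϵ/14)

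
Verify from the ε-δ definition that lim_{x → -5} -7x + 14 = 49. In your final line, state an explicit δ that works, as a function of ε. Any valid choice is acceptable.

δ = ε/7

Let ε > 0 be given. We need δ > 0 so that 0 < |x + 5| < δ implies |(-7x + 14) − 49| < ε.
Since (-7x + 14) − 49 = -7(x + 5), we have |(-7x + 14) − 49| = 7|x + 5|.
So 7|x + 5| < ε exactly when |x + 5| < ε/7.
Choosing δ = ε/7 gives |(-7x + 14) − 49| = 7|x + 5| < ε whenever |x + 5| < δ.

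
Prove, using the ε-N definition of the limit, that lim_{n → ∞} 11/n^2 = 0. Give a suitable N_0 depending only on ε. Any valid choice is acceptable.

N_0 = (11/ε)^{1/2}

Fix ε > 0. For n ≥ 1, |11/n^2 − 0| = 11/n^2.
11/n^2 < ε ⇔ n^2 > 11/ε ⇔ n > (11/ε)^{1/2}.
Take N_0 = (11/ε)^{1/2}. Then n > N_0 implies 11/n^2 < ε.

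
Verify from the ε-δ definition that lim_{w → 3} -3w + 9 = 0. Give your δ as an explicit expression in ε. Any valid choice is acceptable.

Suppose ε > 0. We need δ > 0 so that 0 < |w − 3| < δ implies |(-3w + 9)| < ε.
|(-3w + 9)| = |-3w + 9| = 3|w − 3|.
Thus it suffices that |w − 3| < ε/3.
Choosing δ = ε/3 gives |(-3w + 9)| = 3|w − 3| < ε whenever |w − 3| < δ.

δ = ε/3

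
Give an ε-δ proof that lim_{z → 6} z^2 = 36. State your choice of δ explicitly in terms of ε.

δ = min(1, ε/13)

Fix ε > 0. We seek δ > 0 with 0 < |z − 6| < δ ⇒ |z^2 − 36| < ε.
Factor: z^2 − 36 = (z − 6)(z + 6), so |z^2 − 36| = |z − 6|·|z + 6|.
Impose δ ≤ 1 so that |z| < 7; then |z + 6| ≤ 13.
Hence |z^2 − 36| ≤ 13|z − 6|, which is < ε once |z − 6| < ε/13.
Take δ = min(1, ε/13). If 0 < |z − 6| < δ then both bounds hold and |z^2 − 36| ≤ 13|z − 6| < 13·(ε/13) = ε.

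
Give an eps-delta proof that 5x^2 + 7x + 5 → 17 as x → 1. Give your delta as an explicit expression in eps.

delta = min(1, eps/22)

Suppose eps > 0. We want delta > 0 such that 0 < |x − 1| < delta implies |(5x^2 + 7x + 5) − 17| < eps.
(5x^2 + 7x + 5) − 17 = 5x^2 + 7x - 12 = (x − 1)(5x + 12).
So |(5x^2 + 7x + 5) − 17| = |x − 1|·|5x + 12|.
Assume first that |x − 1| < 1, so |x| < 2. Then |5x + 12| ≤ 5·2 + 12 = 22.
Hence |(5x^2 + 7x + 5) − 17| ≤ 22|x − 1| < eps provided |x − 1| < eps/22.
Take delta = min(1, eps/22). Then 0 < |x − 1| < delta gives both |x − 1| < 1 and |x − 1| < eps/22, so |(5x^2 + 7x + 5) − 17| < eps.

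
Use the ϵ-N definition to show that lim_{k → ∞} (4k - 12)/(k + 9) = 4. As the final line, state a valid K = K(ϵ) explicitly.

K = 48/ϵ

Suppose ϵ > 0. For k ≥ 1, |(4k - 12)/(k + 9) − 4| = |-48|/((k + 9)) = 48/((k + 9)).
Since k + 9 ≥ k for k ≥ 1, this is ≤ 48/(k) = 48/k.
So |(4k - 12)/(k + 9) − 4| < ϵ whenever k > 48/ϵ.
Take K = 48/ϵ. If k > K then |(4k - 12)/(k + 9) − 4| ≤ 48/k < ϵ.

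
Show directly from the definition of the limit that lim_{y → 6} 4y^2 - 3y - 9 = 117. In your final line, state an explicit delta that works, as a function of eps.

Fix eps > 0. We want delta > 0 such that 0 < |y − 6| < delta implies |(4y^2 - 3y - 9) − 117| < eps.
(4y^2 - 3y - 9) − 117 = 4y^2 - 3y - 126 = (y − 6)(4y + 21).
So |(4y^2 - 3y - 9) − 117| = |y − 6|·|4y + 21|.
Assume first that |y − 6| < 2, so |y| < 8. Then |4y + 21| ≤ 4·8 + 21 = 53.
Hence |(4y^2 - 3y - 9) − 117| ≤ 53|y − 6| < eps provided |y − 6| < eps/53.
Take delta = min(2, eps/53). Then 0 < |y − 6| < delta gives both |y − 6| < 2 and |y − 6| < eps/53, so |(4y^2 - 3y - 9) − 117| < eps.

delta = min(2, eps/53)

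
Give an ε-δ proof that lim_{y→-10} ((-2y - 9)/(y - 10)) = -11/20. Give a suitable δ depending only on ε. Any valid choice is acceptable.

δ = min(10, (200/29)ε)

Let ε > 0. We want δ > 0 with 0 < |y + 10| < δ ⇒ |(-2y - 9)/(y - 10) + 11/20| < ε.
Combining over a common denominator, (-2y - 9)/(y - 10) + 11/20 = [(-2y - 9)·(-20) − 11·(y - 10)] / [(-20)·(y - 10)] = 29(y + 10) / ((-20)(y - 10)).
So |(-2y - 9)/(y - 10) + 11/20| = 29|y + 10| / (20·|y − 10|).
Require δ ≤ 10, so |y − 10| ≥ |-20| − |y + 10| > 20 − 10 = 10.
Hence |(-2y - 9)/(y - 10) + 11/20| < 29|y + 10|/(20·10) = (29/200)|y + 10|, which is < ε once |y + 10| < (200/29)ε.
Take δ = min(10, (200/29)ε). Then 0 < |y + 10| < δ forces both bounds, so |(-2y - 9)/(y - 10) + 11/20| < ε.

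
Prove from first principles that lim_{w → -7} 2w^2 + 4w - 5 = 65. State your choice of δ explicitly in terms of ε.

δ = min(1, ε/26)

Suppose ε > 0. We want δ > 0 such that 0 < |w + 7| < δ implies |(2w^2 + 4w - 5) − 65| < ε.
(2w^2 + 4w - 5) − 65 = 2w^2 + 4w - 70 = (w + 7)(2w - 10).
So |(2w^2 + 4w - 5) − 65| = |w + 7|·|2w - 10|.
Assume first that |w + 7| < 1, so |w| < 8. Then |2w - 10| ≤ 2·8 + 10 = 26.
Hence |(2w^2 + 4w - 5) − 65| ≤ 26|w + 7| < ε provided |w + 7| < ε/26.
Choosing δ = min(1, ε/26) ensures both conditions, hence |(2w^2 + 4w - 5) − 65| < ε.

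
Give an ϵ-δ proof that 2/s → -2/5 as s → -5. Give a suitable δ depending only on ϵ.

Let ϵ > 0 be given. We seek δ > 0 such that 0 < |s + 5| < δ implies |2/s + 2/5| < ϵ.
|2/s + 2/5| = 2·|-5 − s|/(5·|s|) = 2|s + 5|/(5|s|).
Require δ ≤ 5/2 so that |s| > 5 − 5/2 = 5/2, hence 5|s| > 25/2.
Then |2/s + 2/5| < 2|s + 5|/(25/2), which is < ϵ when |s + 5| < (25/4)ϵ.
Take δ = min(5/2, (25/4)ϵ). Then 0 < |s + 5| < δ gives both |s + 5| < 5/2 and |s + 5| < (25/4)ϵ, so |2/s + 2/5| < ϵ.

δ = min(5/2, (25/4)ϵ)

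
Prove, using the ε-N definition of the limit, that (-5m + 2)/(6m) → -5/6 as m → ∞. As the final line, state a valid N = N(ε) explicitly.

N = (1/3)/ε

Suppose ε > 0. For m ≥ 1, |(-5m + 2)/(6m) + 5/6| = |12|/(6(6m)) = 12/(6(6m)).
Since 6m ≥ 6m for m ≥ 1, this is ≤ 12/(6·6m) = (1/3)/m.
So |(-5m + 2)/(6m) + 5/6| < ε whenever m > (1/3)/ε.
Take N = (1/3)/ε. If m > N then |(-5m + 2)/(6m) + 5/6| ≤ (1/3)/m < ε.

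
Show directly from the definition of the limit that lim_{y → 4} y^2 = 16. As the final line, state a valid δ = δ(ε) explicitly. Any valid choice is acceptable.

δ = min(2, ε/10)

Let ε > 0. We seek δ > 0 with 0 < |y − 4| < δ ⇒ |y^2 − 16| < ε.
Factor: y^2 − 16 = (y − 4)(y + 4), so |y^2 − 16| = |y − 4|·|y + 4|.
Restrict δ ≤ 2. Then |y − 4| < 2 gives |y| < 6, so by the triangle inequality |y + 4| ≤ 6 + 4 = 10.
Hence |y^2 − 16| ≤ 10|y − 4|, which is < ε once |y − 4| < ε/10.
Take δ = min(2, ε/10). If 0 < |y − 4| < δ then both bounds hold and |y^2 − 16| ≤ 10|y − 4| < 10·(ε/10) = ε.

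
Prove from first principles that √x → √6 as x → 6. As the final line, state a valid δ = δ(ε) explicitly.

Let ε > 0 be given. We want δ > 0 such that 0 < |x − 6| < δ implies |√x − √6| < ε.
Multiplying by the conjugate, |√x − √6| = |x − 6|/(√x + √6).
Restrict δ ≤ 6 so that |x − 6| < 6 forces x > 0, and then √x + √6 > √6.
Hence |√x − √6| < |x − 6|/√6, which is < ε once |x − 6| < √6·ε.
Take δ = min(6, √6·ε). If 0 < |x − 6| < δ then x > 0 and |√x − √6| < |x − 6|/√6 < ε.

δ = min(6, √6·ε)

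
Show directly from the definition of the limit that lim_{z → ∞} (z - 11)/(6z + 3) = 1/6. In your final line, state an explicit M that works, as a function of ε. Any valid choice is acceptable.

Let ε > 0. We seek M > 0 such that z > M implies |(z - 11)/(6z + 3) − (1/6)| < ε.
(z - 11)/(6z + 3) − (1/6) = (6(z - 11) − (6z + 3)) / (6(6z + 3)) = -69/(6(6z + 3)).
For z > 0 we have 6z + 3 > 6z, so |(z - 11)/(6z + 3) − (1/6)| = 69/(6(6z + 3)) < 69/(6·6z) = (23/12)/z.
Thus |(z - 11)/(6z + 3) − (1/6)| < ε whenever z > (23/12)/ε.
Take M = (23/12)/ε. If z > M then |(z - 11)/(6z + 3) − (1/6)| < (23/12)/z < ε.

M = (23/12)/ε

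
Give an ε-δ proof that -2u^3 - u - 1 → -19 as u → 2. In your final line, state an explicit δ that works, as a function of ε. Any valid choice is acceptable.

Fix ε > 0. We want δ > 0 such that 0 < |u − 2| < δ implies |(-2u^3 - u - 1) + 19| < ε.
(-2u^3 - u - 1) + 19 = -2u^3 - u + 18 = (u − 2)(-2u^2 - 4u - 9).
So |(-2u^3 - u - 1) + 19| = |u − 2|·|-2u^2 - 4u - 9|.
Require δ ≤ 1. Then |u − 2| < 1 gives |u| < 3, and by the triangle inequality |-2u^2 - 4u - 9| ≤ 2·3^2 + 4·3 + 9 = 39.
Hence |(-2u^3 - u - 1) + 19| ≤ 39|u − 2| < ε provided |u − 2| < ε/39.
Take δ = min(1, ε/39). Then 0 < |u − 2| < δ gives both |u − 2| < 1 and |u − 2| < ε/39, so |(-2u^3 - u - 1) + 19| < ε.

δ = min(1, ε/39)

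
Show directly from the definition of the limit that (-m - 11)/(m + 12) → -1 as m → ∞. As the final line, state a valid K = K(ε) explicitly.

Suppose ε > 0. For m ≥ 1, |(-m - 11)/(m + 12) + 1| = |1|/((m + 12)) = 1/((m + 12)).
Since m + 12 ≥ m for m ≥ 1, this is ≤ 1/(m) = 1/m.
So |(-m - 11)/(m + 12) + 1| < ε whenever m > 1/ε.
Take K = 1/ε. If m > K then |(-m - 11)/(m + 12) + 1| ≤ 1/m < ε.

K = 1/ε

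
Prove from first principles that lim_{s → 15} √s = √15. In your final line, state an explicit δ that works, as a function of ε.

δ = min(15, √15·ε)

Let ε > 0. We want δ > 0 such that 0 < |s − 15| < δ implies |√s − √15| < ε.
Multiplying by the conjugate, |√s − √15| = |s − 15|/(√s + √15).
Restrict δ ≤ 15 so that |s − 15| < 15 forces s > 0, and then √s + √15 > √15.
Hence |√s − √15| < |s − 15|/√15, which is < ε once |s − 15| < √15·ε.
Take δ = min(15, √15·ε). If 0 < |s − 15| < δ then s > 0 and |√s − √15| < |s − 15|/√15 < ε.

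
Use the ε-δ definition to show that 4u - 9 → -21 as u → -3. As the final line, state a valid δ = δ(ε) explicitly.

δ = ε/4

Fix ε > 0. We need δ > 0 so that 0 < |u + 3| < δ implies |(4u - 9) + 21| < ε.
Since (4u - 9) + 21 = 4(u + 3), we have |(4u - 9) + 21| = 4|u + 3|.
Thus it suffices that |u + 3| < ε/4.
Choosing δ = ε/4 gives |(4u - 9) + 21| = 4|u + 3| < ε whenever |u + 3| < δ.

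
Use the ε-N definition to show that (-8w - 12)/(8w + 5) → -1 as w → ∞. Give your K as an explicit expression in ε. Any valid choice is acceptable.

Let ε > 0 be given. We seek K > 0 such that w > K implies |(-8w - 12)/(8w + 5) + 1| < ε.
(-8w - 12)/(8w + 5) + 1 = (8(-8w - 12) − (-8)(8w + 5)) / (8(8w + 5)) = -56/(8(8w + 5)).
For w > 0 we have 8w + 5 > 8w, so |(-8w - 12)/(8w + 5) + 1| = 56/(8(8w + 5)) < 56/(8·8w) = (7/8)/w.
Thus |(-8w - 12)/(8w + 5) + 1| < ε whenever w > (7/8)/ε.
Take K = (7/8)/ε. If w > K then |(-8w - 12)/(8w + 5) + 1| < (7/8)/w < ε.

K = (7/8)/ε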